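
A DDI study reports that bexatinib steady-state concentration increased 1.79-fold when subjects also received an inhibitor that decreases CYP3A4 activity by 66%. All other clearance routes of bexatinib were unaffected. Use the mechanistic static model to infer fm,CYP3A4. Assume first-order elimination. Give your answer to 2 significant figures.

0.67

Let fm be the CYP3A4 fraction. New clearance relative to baseline = fm × 0.34 + (1 − fm).
Steady-state concentration ratio = 1 / (new CL fraction), so new CL fraction = 1 / 1.79 = 0.5587.
fm × 0.34 + 1 − fm = 0.5587  ⇒  fm × (0.34 − 1) = −0.4413  ⇒  fm = 0.67.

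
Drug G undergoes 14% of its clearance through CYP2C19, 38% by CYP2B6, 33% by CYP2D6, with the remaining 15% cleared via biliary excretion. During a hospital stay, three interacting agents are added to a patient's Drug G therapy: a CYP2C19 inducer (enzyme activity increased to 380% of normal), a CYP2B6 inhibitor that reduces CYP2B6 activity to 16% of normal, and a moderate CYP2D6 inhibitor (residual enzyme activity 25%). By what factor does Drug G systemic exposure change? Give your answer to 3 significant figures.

1.21

The CYP2C19 pathway (14% of clearance) rises to 3.8× activity: 0.14 × 3.8 = 0.532.
The CYP2B6 pathway (38% of clearance) falls to 0.16× activity: 0.38 × 0.16 = 0.0608.
The CYP2D6 pathway (33% of clearance) drops to 0.25× activity: 0.33 × 0.25 = 0.0825.
Non-CYP routes (15%) are unchanged.
New clearance relative to baseline: 0.532 + 0.0608 + 0.0825 + 0.15 = 0.8253.
Because systemic exposure varies inversely with clearance, the combined effect is 1 / 0.8253 = 1.21.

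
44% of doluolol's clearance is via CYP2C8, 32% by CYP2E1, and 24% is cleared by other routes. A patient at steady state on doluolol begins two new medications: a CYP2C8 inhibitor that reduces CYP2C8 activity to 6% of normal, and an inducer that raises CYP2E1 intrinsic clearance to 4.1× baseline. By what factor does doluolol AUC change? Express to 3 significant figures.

0.634

The CYP2C8 pathway (44% of clearance) is reduced to 0.06× activity: 0.44 × 0.06 = 0.0264.
The CYP2E1 pathway (32% of clearance) is boosted to 4.1× activity: 0.32 × 4.1 = 1.312.
Non-CYP routes (24%) are unchanged.
CL_new/CL_old = 0.0264 + 1.312 + 0.24 = 1.5784.
Net AUC ratio = 1 / 1.5784 = 0.634.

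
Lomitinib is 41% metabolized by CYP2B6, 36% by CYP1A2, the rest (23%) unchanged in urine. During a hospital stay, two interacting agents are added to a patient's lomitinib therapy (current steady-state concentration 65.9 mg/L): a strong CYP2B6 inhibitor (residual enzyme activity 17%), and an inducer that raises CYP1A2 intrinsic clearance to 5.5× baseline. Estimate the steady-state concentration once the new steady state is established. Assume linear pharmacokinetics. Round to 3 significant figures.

CYP2B6: 0.41 × 0.17 = 0.0697
CYP1A2: 0.36 × 5.5 = 1.98
Other: 0.23 (unchanged)
New clearance relative to baseline: 0.0697 + 1.98 + 0.23 = 2.2797.
Dividing the baseline by the relative clearance: 65.9 / 2.2797 = 28.9 mg/L.

28.9 mg/L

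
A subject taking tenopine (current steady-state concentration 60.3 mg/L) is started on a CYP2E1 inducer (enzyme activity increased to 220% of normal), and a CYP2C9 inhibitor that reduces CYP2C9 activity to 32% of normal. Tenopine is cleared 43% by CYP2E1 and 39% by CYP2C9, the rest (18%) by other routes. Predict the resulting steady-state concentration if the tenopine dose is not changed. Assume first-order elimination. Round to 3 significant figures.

48.2 mg/L

The CYP2E1 pathway (43% of clearance) rises to 2.2× activity: 0.43 × 2.2 = 0.946.
The CYP2C9 pathway (39% of clearance) is reduced to 0.32× activity: 0.39 × 0.32 = 0.1248.
The remaining 18% of clearance is unaffected.
New clearance relative to baseline: 0.946 + 0.1248 + 0.18 = 1.2508.
New steady-state concentration = 60.3 / 1.2508 = 48.2 mg/L (concentration scales inversely with clearance).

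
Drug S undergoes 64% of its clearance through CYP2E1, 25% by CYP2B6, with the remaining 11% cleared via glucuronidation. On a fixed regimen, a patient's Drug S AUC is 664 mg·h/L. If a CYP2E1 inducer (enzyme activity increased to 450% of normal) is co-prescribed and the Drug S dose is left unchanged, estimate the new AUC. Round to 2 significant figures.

CYP2E1: 0.64 × 4.5 = 2.88
CYP2B6: 0.25 (unchanged)
Other: 0.11 (unchanged)
New clearance relative to baseline: 2.88 + 0.25 + 0.11 = 3.24.
New AUC = baseline ÷ relative clearance = 664 / 3.24 = 2.0 × 10² mg·h/L.

2.0 × 10² mg·h/L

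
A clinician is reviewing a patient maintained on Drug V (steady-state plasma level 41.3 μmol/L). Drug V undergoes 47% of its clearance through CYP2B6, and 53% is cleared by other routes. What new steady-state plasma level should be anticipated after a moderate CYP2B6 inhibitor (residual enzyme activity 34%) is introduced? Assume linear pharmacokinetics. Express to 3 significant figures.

59.9 μmol/L

The CYP2B6 pathway (47% of clearance) is reduced to 0.34× activity: 0.47 × 0.34 = 0.1598.
The remaining 53% of clearance is unaffected.
Relative clearance = 0.1598 + 0.53 = 0.6898.
With dosing unchanged, steady-state plasma level scales as 1/CL: 41.3 / 0.6898 = 59.9 μmol/L.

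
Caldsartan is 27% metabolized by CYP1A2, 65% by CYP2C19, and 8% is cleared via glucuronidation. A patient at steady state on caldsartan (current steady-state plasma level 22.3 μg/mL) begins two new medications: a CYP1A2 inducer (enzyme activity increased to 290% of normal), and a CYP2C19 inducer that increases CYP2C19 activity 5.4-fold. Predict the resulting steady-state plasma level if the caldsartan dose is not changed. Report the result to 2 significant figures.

The CYP1A2 pathway (27% of clearance) increases to 2.9× activity: 0.27 × 2.9 = 0.783.
The CYP2C19 pathway (65% of clearance) increases to 5.4× activity: 0.65 × 5.4 = 3.51.
The remaining 8% of clearance is unaffected.
Relative clearance = 0.783 + 3.51 + 0.08 = 4.373.
Dividing the baseline by the relative clearance: 22.3 / 4.373 = 5.1 μg/mL.

5.1 μg/mL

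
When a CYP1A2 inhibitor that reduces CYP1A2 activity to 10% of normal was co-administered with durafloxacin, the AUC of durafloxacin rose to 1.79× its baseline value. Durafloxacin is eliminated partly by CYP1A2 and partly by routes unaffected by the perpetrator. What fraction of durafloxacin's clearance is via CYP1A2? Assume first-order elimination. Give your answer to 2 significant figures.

0.49

Let fm be the CYP1A2 fraction. New clearance relative to baseline = fm × 0.1 + (1 − fm).
AUC ratio = 1 / (new CL fraction), so new CL fraction = 1 / 1.79 = 0.5587.
fm × 0.1 + 1 − fm = 0.5587  ⇒  fm × (0.1 − 1) = −0.4413  ⇒  fm = 0.49.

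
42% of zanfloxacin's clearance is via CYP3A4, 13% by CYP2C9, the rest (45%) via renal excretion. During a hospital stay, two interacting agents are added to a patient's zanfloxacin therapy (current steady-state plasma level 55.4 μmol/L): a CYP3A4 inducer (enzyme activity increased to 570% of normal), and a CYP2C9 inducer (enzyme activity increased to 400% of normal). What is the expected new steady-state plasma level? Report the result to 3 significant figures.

16.5 μmol/L

The CYP3A4 pathway (42% of clearance) increases to 5.7× activity: 0.42 × 5.7 = 2.394.
The CYP2C9 pathway (13% of clearance) rises to 4× activity: 0.13 × 4 = 0.52.
The remaining 45% of clearance is unaffected.
CL_new/CL_old = 2.394 + 0.52 + 0.45 = 3.364.
Dividing the baseline by the relative clearance: 55.4 / 3.364 = 16.5 μmol/L.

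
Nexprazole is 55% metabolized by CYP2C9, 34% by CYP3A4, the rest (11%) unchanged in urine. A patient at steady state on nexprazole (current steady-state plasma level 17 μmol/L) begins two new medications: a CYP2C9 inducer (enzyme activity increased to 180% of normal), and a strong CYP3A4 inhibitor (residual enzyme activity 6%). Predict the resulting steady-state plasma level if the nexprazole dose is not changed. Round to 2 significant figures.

15 μmol/L

CYP2C9: 0.55 × 1.8 = 0.99
CYP3A4: 0.34 × 0.06 = 0.0204
Other: 0.11 (unchanged)
Relative clearance = 0.99 + 0.0204 + 0.11 = 1.1204.
Steady-state plasma level ∝ 1/CL: new value = 17 / 1.1204 = 15 μmol/L.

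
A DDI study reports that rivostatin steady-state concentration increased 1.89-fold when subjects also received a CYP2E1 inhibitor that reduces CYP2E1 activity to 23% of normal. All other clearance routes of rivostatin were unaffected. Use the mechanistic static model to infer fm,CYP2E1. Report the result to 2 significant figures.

0.61

CL'/CL = 1 / 1.89 = 0.5291
0.23·fm + (1 − fm) = 0.5291
fm = (0.5291 − 1) / (0.23 − 1) = 0.61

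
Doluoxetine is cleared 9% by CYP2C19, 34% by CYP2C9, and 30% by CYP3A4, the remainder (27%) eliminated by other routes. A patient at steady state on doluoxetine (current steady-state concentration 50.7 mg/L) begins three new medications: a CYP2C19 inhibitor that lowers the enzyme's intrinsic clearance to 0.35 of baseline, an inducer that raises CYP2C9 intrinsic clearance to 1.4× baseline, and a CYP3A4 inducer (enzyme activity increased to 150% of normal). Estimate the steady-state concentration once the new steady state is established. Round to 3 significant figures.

The CYP2C19 pathway (9% of clearance) drops to 0.35× activity: 0.09 × 0.35 = 0.0315.
The CYP2C9 pathway (34% of clearance) increases to 1.4× activity: 0.34 × 1.4 = 0.476.
The CYP3A4 pathway (30% of clearance) increases to 1.5× activity: 0.3 × 1.5 = 0.45.
The remaining 27% of clearance is unaffected.
Relative clearance = 0.0315 + 0.476 + 0.45 + 0.27 = 1.2275.
Dividing the baseline by the relative clearance: 50.7 / 1.2275 = 41.3 mg/L.

41.3 mg/L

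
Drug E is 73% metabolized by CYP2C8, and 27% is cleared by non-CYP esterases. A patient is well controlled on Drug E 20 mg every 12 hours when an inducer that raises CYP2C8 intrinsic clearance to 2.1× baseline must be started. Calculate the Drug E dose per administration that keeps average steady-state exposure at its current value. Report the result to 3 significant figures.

The CYP2C8 pathway (73% of clearance) increases to 2.1× activity: 0.73 × 2.1 = 1.533.
The remaining 27% of clearance is unaffected.
CL_new/CL_old = 1.533 + 0.27 = 1.803.
Exposure is unchanged when dose changes in proportion to clearance. New dose = 20 mg × 1.803 = 36.1 mg.

36.1 mg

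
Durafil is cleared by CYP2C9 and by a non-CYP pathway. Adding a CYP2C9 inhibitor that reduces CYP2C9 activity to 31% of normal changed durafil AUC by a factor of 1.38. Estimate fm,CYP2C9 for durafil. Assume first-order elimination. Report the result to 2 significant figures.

CL'/CL = 1 / 1.38 = 0.7246
0.31·fm + (1 − fm) = 0.7246
fm = (0.7246 − 1) / (0.31 − 1) = 0.40

0.40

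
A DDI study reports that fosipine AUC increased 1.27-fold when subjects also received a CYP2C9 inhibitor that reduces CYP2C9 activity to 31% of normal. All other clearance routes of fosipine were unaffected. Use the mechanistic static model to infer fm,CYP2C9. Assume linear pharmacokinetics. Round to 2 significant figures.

CL'/CL = 1 / 1.27 = 0.7874
0.31·fm + (1 − fm) = 0.7874
fm = (0.7874 − 1) / (0.31 − 1) = 0.31

0.31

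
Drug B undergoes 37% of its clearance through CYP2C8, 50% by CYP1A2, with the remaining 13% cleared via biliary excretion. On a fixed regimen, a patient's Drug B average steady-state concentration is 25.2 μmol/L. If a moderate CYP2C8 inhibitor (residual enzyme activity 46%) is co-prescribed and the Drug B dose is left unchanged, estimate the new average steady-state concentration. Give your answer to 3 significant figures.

CYP2C8: 0.37 × 0.46 = 0.1702
CYP1A2: 0.5 (unchanged)
Other: 0.13 (unchanged)
CL_new/CL_old = 0.1702 + 0.5 + 0.13 = 0.8002.
New average steady-state concentration = baseline ÷ relative clearance = 25.2 / 0.8002 = 31.5 μmol/L.

31.5 μmol/L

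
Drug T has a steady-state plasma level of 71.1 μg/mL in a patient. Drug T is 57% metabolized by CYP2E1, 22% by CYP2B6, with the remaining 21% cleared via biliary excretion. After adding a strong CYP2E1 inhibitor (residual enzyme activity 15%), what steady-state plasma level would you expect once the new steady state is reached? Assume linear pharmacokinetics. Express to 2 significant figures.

1.4 × 10² μg/mL

The CYP2E1 pathway (57% of clearance) is reduced to 0.15× activity: 0.57 × 0.15 = 0.0855.
CYP2B6 (22%) and the residual 21% are unaffected.
New clearance relative to baseline: 0.0855 + 0.22 + 0.21 = 0.5155.
Steady-state plasma level ∝ 1/CL, so new value = 71.1 / 0.5155 = 1.4 × 10² μg/mL.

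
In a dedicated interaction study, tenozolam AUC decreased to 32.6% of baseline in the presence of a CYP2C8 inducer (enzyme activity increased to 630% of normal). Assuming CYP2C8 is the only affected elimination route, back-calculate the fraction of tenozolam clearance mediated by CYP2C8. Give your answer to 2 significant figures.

Let fm be the CYP2C8 fraction. New clearance relative to baseline = fm × 6.3 + (1 − fm).
AUC ratio = 1 / (new CL fraction), so new CL fraction = 1 / 0.326 = 3.067.
fm × 6.3 + 1 − fm = 3.067  ⇒  fm × (6.3 − 1) = 2.067  ⇒  fm = 0.39.

0.39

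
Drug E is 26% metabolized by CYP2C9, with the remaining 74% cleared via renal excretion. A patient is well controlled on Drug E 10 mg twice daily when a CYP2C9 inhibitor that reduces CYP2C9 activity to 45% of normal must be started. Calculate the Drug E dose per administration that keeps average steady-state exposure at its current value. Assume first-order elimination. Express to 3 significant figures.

8.57 mg

The CYP2C9 pathway (26% of clearance) is reduced to 0.45× activity: 0.26 × 0.45 = 0.117.
The remaining 74% of clearance is unaffected.
Relative clearance = 0.117 + 0.74 = 0.857.
Exposure is unchanged when dose changes in proportion to clearance. New dose = 10 mg × 0.857 = 8.57 mg.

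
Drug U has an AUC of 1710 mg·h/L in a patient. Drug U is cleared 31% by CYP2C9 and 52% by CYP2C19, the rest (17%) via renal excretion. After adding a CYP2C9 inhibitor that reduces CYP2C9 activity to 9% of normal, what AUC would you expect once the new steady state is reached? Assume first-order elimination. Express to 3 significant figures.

2.38 × 10³ mg·h/L

CYP2C9: 0.31 × 0.09 = 0.0279
CYP2C19: 0.52 (unchanged)
Other: 0.17 (unchanged)
New clearance relative to baseline: 0.0279 + 0.52 + 0.17 = 0.7179.
New AUC = baseline ÷ relative clearance = 1710 / 0.7179 = 2.38 × 10³ mg·h/L.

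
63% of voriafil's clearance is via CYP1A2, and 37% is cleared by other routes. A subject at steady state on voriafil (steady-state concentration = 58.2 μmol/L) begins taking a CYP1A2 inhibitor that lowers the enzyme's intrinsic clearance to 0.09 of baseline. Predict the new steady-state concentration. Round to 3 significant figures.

136 μmol/L

The CYP1A2 pathway (63% of clearance) is reduced to 0.09× activity: 0.63 × 0.09 = 0.0567.
The remaining 37% of clearance is unaffected.
New clearance relative to baseline: 0.0567 + 0.37 = 0.4267.
With dosing unchanged, steady-state concentration scales as 1/CL: 58.2 / 0.4267 = 136 μmol/L.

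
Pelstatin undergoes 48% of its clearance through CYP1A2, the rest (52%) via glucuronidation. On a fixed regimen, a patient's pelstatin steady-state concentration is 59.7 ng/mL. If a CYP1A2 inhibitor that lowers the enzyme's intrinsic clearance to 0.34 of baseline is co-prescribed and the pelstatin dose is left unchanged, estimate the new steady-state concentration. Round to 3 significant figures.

The CYP1A2 pathway (48% of clearance) falls to 0.34× activity: 0.48 × 0.34 = 0.1632.
Non-CYP routes (52%) are unchanged.
New clearance relative to baseline: 0.1632 + 0.52 = 0.6832.
With dosing unchanged, steady-state concentration scales as 1/CL: 59.7 / 0.6832 = 87.4 ng/mL.

87.4 ng/mL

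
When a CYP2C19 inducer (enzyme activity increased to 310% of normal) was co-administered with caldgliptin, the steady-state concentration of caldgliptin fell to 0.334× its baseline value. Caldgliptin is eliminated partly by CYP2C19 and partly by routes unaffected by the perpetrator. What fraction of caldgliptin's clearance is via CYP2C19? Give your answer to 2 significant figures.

Let x = fm,CYP2C19. Because steady-state concentration ∝ 1/CL, relative clearance rose to 1/0.334 = 2.994.
Setting x·3.1 + (1 − x) = 2.994 and solving: x = (2.994 − 1)/(3.1 − 1) = 0.95.

0.95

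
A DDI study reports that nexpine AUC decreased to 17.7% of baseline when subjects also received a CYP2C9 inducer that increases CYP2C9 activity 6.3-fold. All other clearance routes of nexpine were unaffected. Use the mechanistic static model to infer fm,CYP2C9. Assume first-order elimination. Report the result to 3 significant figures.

0.877

CL'/CL = 1 / 0.177 = 5.65
6.3·fm + (1 − fm) = 5.65
fm = (5.65 − 1) / (6.3 − 1) = 0.877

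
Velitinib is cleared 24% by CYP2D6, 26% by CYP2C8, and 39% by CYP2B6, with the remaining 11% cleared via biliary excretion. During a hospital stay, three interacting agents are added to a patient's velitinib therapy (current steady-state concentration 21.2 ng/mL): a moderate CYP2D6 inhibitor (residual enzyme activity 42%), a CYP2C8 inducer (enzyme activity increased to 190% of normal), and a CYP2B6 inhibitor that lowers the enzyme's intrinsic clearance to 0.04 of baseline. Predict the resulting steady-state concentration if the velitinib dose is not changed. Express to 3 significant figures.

CYP2D6: 0.24 × 0.42 = 0.1008
CYP2C8: 0.26 × 1.9 = 0.494
CYP2B6: 0.39 × 0.04 = 0.0156
Other: 0.11 (unchanged)
New clearance relative to baseline: 0.1008 + 0.494 + 0.0156 + 0.11 = 0.7204.
New steady-state concentration = 21.2 / 0.7204 = 29.4 ng/mL (concentration scales inversely with clearance).

29.4 ng/mL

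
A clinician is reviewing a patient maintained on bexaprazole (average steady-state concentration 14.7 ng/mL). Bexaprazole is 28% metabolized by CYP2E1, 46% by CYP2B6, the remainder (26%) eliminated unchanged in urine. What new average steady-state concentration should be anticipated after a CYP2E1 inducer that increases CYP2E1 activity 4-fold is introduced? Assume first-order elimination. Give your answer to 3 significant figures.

The CYP2E1 pathway (28% of clearance) increases to 4× activity: 0.28 × 4 = 1.12.
CYP2B6 (46%) and the residual 26% are unaffected.
Relative clearance = 1.12 + 0.46 + 0.26 = 1.84.
With dosing unchanged, average steady-state concentration scales as 1/CL: 14.7 / 1.84 = 7.99 ng/mL.

7.99 ng/mL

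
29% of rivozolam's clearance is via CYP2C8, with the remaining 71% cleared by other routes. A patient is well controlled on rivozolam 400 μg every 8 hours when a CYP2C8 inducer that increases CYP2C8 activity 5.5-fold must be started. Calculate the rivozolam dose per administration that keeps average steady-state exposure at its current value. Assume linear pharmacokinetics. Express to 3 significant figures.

922 μg

The CYP2C8 pathway (29% of clearance) rises to 5.5× activity: 0.29 × 5.5 = 1.595.
Non-CYP routes (71%) are unchanged.
CL_new/CL_old = 1.595 + 0.71 = 2.305.
To maintain the same steady-state level, dose must scale with clearance: new dose = 400 × 2.305 = 922 μg.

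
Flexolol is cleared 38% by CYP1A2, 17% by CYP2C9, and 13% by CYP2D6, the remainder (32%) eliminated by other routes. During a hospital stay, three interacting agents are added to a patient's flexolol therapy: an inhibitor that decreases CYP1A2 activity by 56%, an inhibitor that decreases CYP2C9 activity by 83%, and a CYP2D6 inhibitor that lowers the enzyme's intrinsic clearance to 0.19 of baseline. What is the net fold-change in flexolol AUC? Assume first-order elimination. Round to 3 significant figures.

CYP1A2: 0.38 × 0.44 = 0.1672
CYP2C9: 0.17 × 0.17 = 0.0289
CYP2D6: 0.13 × 0.19 = 0.0247
Other: 0.32 (unchanged)
Relative clearance = 0.1672 + 0.0289 + 0.0247 + 0.32 = 0.5408.
Net AUC ratio = 1 / 0.5408 = 1.85.

1.85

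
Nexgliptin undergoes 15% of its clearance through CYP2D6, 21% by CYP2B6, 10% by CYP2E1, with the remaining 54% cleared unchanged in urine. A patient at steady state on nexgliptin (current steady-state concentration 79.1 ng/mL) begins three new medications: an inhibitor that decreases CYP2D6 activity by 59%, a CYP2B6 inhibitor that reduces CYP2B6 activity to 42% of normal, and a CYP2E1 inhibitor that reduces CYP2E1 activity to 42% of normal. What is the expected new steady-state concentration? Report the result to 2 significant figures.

CYP2D6: 0.15 × 0.41 = 0.0615
CYP2B6: 0.21 × 0.42 = 0.0882
CYP2E1: 0.1 × 0.42 = 0.042
Other: 0.54 (unchanged)
CL_new/CL_old = 0.0615 + 0.0882 + 0.042 + 0.54 = 0.7317.
Dividing the baseline by the relative clearance: 79.1 / 0.7317 = 1.1 × 10² ng/mL.

1.1 × 10² ng/mL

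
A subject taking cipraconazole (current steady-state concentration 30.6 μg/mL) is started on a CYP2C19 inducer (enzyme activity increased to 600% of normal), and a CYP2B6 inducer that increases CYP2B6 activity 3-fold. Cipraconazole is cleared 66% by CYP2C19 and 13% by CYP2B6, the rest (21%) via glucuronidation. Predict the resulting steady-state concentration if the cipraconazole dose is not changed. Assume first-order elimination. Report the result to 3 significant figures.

The CYP2C19 pathway (66% of clearance) is boosted to 6× activity: 0.66 × 6 = 3.96.
The CYP2B6 pathway (13% of clearance) rises to 3× activity: 0.13 × 3 = 0.39.
Non-CYP routes (21%) are unchanged.
New clearance relative to baseline: 3.96 + 0.39 + 0.21 = 4.56.
Steady-state concentration ∝ 1/CL: new value = 30.6 / 4.56 = 6.71 μg/mL.

6.71 μg/mL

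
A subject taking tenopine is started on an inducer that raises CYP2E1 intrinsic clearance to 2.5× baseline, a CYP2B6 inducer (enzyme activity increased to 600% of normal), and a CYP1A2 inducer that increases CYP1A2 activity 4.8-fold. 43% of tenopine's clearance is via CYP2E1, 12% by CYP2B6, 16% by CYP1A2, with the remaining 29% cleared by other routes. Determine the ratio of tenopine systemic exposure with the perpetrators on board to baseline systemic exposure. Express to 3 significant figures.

0.351

CYP2E1: 0.43 × 2.5 = 1.075
CYP2B6: 0.12 × 6 = 0.72
CYP1A2: 0.16 × 4.8 = 0.768
Other: 0.29 (unchanged)
CL_new/CL_old = 1.075 + 0.72 + 0.768 + 0.29 = 2.853.
Systemic exposure ∝ 1/CL: fold-change = 1 / 2.853 = 0.351.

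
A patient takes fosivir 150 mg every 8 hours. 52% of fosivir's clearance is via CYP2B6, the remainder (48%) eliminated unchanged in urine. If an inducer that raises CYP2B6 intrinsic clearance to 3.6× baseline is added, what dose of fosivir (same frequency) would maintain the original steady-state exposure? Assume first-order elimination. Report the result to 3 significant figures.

CYP2B6: 0.52 × 3.6 = 1.872
Other: 0.48 (unchanged)
New clearance relative to baseline: 1.872 + 0.48 = 2.352.
To maintain the same steady-state level, dose must scale with clearance: new dose = 150 × 2.352 = 353 mg.

353 mg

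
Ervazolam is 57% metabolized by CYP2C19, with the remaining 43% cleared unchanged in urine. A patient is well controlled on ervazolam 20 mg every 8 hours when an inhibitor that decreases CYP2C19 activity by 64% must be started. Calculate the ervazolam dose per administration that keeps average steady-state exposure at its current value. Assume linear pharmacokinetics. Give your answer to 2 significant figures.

CYP2C19: 0.57 × 0.36 = 0.2052
Other: 0.43 (unchanged)
New clearance relative to baseline: 0.2052 + 0.43 = 0.6352.
Exposure is unchanged when dose changes in proportion to clearance. New dose = 20 mg × 0.6352 = 13 mg.

13 mg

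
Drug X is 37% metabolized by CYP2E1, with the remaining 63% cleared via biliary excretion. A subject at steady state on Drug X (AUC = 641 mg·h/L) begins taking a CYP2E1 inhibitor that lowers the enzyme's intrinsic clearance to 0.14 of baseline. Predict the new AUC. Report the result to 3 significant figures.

940 mg·h/L

The CYP2E1 pathway (37% of clearance) falls to 0.14× activity: 0.37 × 0.14 = 0.0518.
The remaining 63% of clearance is unaffected.
New clearance relative to baseline: 0.0518 + 0.63 = 0.6818.
AUC ∝ 1/CL, so new value = 641 / 0.6818 = 940 mg·h/L.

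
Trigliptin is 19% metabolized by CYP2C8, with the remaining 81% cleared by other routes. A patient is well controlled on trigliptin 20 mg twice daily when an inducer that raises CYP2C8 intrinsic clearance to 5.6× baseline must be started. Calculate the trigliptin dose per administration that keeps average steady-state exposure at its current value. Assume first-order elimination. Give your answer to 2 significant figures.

37 mg

CYP2C8: 0.19 × 5.6 = 1.064
Other: 0.81 (unchanged)
Relative clearance = 1.064 + 0.81 = 1.874.
Exposure is unchanged when dose changes in proportion to clearance. New dose = 20 mg × 1.874 = 37 mg.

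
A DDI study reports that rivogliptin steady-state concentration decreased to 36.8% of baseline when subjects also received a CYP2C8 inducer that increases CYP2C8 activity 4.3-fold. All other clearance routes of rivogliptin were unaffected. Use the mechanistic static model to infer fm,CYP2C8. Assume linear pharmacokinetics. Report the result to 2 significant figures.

0.52

Let fm be the CYP2C8 fraction. New clearance relative to baseline = fm × 4.3 + (1 − fm).
Steady-state concentration ratio = 1 / (new CL fraction), so new CL fraction = 1 / 0.368 = 2.717.
fm × 4.3 + 1 − fm = 2.717  ⇒  fm × (4.3 − 1) = 1.717  ⇒  fm = 0.52.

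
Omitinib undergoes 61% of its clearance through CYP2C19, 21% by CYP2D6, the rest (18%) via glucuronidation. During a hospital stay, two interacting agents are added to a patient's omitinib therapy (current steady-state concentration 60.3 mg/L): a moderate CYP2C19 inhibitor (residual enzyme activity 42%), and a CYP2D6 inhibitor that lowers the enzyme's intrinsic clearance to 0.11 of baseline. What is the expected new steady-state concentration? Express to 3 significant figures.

The CYP2C19 pathway (61% of clearance) drops to 0.42× activity: 0.61 × 0.42 = 0.2562.
The CYP2D6 pathway (21% of clearance) is reduced to 0.11× activity: 0.21 × 0.11 = 0.0231.
The remaining 18% of clearance is unaffected.
Relative clearance = 0.2562 + 0.0231 + 0.18 = 0.4593.
New steady-state concentration = 60.3 / 0.4593 = 131 mg/L (concentration scales inversely with clearance).

131 mg/L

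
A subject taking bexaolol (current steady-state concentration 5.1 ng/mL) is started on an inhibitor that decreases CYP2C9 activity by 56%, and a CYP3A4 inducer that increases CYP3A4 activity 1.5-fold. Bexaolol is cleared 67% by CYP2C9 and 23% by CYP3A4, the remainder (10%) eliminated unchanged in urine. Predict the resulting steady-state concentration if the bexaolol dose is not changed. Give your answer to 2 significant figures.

The CYP2C9 pathway (67% of clearance) drops to 0.44× activity: 0.67 × 0.44 = 0.2948.
The CYP3A4 pathway (23% of clearance) increases to 1.5× activity: 0.23 × 1.5 = 0.345.
Non-CYP routes (10%) are unchanged.
New clearance relative to baseline: 0.2948 + 0.345 + 0.1 = 0.7398.
Dividing the baseline by the relative clearance: 5.1 / 0.7398 = 6.9 ng/mL.

6.9 ng/mL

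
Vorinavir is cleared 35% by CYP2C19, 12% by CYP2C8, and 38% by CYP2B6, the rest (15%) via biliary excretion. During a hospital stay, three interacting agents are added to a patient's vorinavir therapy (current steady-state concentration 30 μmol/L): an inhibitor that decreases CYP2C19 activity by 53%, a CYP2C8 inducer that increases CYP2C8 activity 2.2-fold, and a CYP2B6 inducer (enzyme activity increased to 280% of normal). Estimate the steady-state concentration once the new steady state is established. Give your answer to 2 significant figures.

18 μmol/L

CYP2C19: 0.35 × 0.47 = 0.1645
CYP2C8: 0.12 × 2.2 = 0.264
CYP2B6: 0.38 × 2.8 = 1.064
Other: 0.15 (unchanged)
Relative clearance = 0.1645 + 0.264 + 1.064 + 0.15 = 1.6425.
Dividing the baseline by the relative clearance: 30 / 1.6425 = 18 μmol/L.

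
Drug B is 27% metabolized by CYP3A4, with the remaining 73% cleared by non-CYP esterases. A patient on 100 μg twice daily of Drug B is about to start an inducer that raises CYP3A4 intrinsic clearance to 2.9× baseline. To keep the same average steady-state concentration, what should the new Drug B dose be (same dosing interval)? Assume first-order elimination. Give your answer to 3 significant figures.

151 μg

The CYP3A4 pathway (27% of clearance) increases to 2.9× activity: 0.27 × 2.9 = 0.783.
Non-CYP routes (73%) are unchanged.
Relative clearance = 0.783 + 0.73 = 1.513.
Exposure is unchanged when dose changes in proportion to clearance. New dose = 100 μg × 1.513 = 151 μg.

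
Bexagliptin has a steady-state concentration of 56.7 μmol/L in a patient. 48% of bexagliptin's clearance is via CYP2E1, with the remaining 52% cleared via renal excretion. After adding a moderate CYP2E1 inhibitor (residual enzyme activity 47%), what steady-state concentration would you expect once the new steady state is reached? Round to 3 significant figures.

76.0 μmol/L

CYP2E1: 0.48 × 0.47 = 0.2256
Other: 0.52 (unchanged)
New clearance relative to baseline: 0.2256 + 0.52 = 0.7456.
New steady-state concentration = baseline ÷ relative clearance = 56.7 / 0.7456 = 76.0 μmol/L.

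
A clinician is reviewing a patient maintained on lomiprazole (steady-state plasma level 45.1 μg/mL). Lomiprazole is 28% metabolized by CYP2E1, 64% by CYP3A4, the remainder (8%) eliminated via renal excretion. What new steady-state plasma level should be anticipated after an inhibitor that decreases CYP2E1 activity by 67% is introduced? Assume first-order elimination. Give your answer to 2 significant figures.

56 μg/mL

CYP2E1: 0.28 × 0.33 = 0.0924
CYP3A4: 0.64 (unchanged)
Other: 0.08 (unchanged)
CL_new/CL_old = 0.0924 + 0.64 + 0.08 = 0.8124.
New steady-state plasma level = baseline ÷ relative clearance = 45.1 / 0.8124 = 56 μg/mL.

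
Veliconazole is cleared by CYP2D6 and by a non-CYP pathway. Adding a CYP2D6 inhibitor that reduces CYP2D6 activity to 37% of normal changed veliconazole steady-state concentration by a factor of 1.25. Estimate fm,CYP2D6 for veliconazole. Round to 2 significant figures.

0.32

Write x for the fraction cleared via CYP2D6. The observed steady-state concentration change means clearance fell to 1/1.25 = 0.8 of baseline.
Only the CYP2D6 route changed, so 0.8 = x·0.37 + (1 − x), giving x = 0.32.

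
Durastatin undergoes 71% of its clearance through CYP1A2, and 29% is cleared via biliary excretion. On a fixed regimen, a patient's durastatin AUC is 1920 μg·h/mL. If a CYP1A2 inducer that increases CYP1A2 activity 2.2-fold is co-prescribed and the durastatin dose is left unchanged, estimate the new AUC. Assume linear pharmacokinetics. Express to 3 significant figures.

1.04 × 10³ μg·h/mL

CYP1A2: 0.71 × 2.2 = 1.562
Other: 0.29 (unchanged)
CL_new/CL_old = 1.562 + 0.29 = 1.852.
With dosing unchanged, AUC scales as 1/CL: 1920 / 1.852 = 1.04 × 10³ μg·h/mL.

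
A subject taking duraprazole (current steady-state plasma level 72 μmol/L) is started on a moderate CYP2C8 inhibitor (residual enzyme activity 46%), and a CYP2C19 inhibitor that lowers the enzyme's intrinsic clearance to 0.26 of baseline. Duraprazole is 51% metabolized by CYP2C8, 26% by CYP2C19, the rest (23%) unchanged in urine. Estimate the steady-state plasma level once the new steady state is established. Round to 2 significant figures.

1.4 × 10² μmol/L

CYP2C8: 0.51 × 0.46 = 0.2346
CYP2C19: 0.26 × 0.26 = 0.0676
Other: 0.23 (unchanged)
Relative clearance = 0.2346 + 0.0676 + 0.23 = 0.5322.
Dividing the baseline by the relative clearance: 72 / 0.5322 = 1.4 × 10² μmol/L.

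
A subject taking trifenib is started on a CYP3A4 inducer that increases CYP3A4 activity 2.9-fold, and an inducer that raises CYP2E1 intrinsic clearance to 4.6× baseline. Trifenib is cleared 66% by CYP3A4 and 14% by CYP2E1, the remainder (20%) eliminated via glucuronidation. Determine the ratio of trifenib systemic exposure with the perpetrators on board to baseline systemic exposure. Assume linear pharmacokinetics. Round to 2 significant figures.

0.36

The CYP3A4 pathway (66% of clearance) rises to 2.9× activity: 0.66 × 2.9 = 1.914.
The CYP2E1 pathway (14% of clearance) rises to 4.6× activity: 0.14 × 4.6 = 0.644.
The remaining 20% of clearance is unaffected.
CL_new/CL_old = 1.914 + 0.644 + 0.2 = 2.758.
Systemic exposure ∝ 1/CL: fold-change = 1 / 2.758 = 0.36.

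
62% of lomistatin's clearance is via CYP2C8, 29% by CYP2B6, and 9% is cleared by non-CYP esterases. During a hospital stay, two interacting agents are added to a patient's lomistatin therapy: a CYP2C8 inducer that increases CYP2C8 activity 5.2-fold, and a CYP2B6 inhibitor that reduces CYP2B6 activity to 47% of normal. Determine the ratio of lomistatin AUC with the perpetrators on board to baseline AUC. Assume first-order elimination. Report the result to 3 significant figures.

The CYP2C8 pathway (62% of clearance) rises to 5.2× activity: 0.62 × 5.2 = 3.224.
The CYP2B6 pathway (29% of clearance) is reduced to 0.47× activity: 0.29 × 0.47 = 0.1363.
The remaining 9% of clearance is unaffected.
Relative clearance = 3.224 + 0.1363 + 0.09 = 3.4503.
Because AUC varies inversely with clearance, the combined effect is 1 / 3.4503 = 0.290.

0.290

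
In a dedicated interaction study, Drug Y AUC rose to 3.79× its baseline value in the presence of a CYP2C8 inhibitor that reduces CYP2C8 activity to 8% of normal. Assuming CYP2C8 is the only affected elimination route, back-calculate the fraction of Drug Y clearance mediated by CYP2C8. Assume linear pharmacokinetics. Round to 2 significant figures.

Let x = fm,CYP2C8. Because AUC ∝ 1/CL, relative clearance fell to 1/3.79 = 0.2639.
Setting x·0.08 + (1 − x) = 0.2639 and solving: x = (0.2639 − 1)/(0.08 − 1) = 0.80.

0.80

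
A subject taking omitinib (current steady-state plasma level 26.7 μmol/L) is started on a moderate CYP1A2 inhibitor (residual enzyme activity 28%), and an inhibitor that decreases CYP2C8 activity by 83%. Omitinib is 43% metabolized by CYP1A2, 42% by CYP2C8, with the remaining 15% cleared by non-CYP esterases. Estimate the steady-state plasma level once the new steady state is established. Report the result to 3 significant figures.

78.1 μmol/L

The CYP1A2 pathway (43% of clearance) drops to 0.28× activity: 0.43 × 0.28 = 0.1204.
The CYP2C8 pathway (42% of clearance) drops to 0.17× activity: 0.42 × 0.17 = 0.0714.
Non-CYP routes (15%) are unchanged.
Relative clearance = 0.1204 + 0.0714 + 0.15 = 0.3418.
Steady-state plasma level ∝ 1/CL: new value = 26.7 / 0.3418 = 78.1 μmol/L.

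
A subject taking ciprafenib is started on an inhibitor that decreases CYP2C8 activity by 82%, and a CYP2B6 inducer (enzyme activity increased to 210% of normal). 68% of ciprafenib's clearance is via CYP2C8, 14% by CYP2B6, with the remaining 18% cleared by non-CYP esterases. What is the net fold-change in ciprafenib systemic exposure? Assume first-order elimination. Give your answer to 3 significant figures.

CYP2C8: 0.68 × 0.18 = 0.1224
CYP2B6: 0.14 × 2.1 = 0.294
Other: 0.18 (unchanged)
New clearance relative to baseline: 0.1224 + 0.294 + 0.18 = 0.5964.
Because systemic exposure varies inversely with clearance, the combined effect is 1 / 0.5964 = 1.68.

1.68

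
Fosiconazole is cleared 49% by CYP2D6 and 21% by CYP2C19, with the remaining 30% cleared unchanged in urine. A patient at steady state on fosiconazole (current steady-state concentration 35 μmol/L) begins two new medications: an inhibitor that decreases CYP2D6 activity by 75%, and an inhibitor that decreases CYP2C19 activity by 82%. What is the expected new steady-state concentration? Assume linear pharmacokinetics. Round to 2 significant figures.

76 μmol/L

CYP2D6: 0.49 × 0.25 = 0.1225
CYP2C19: 0.21 × 0.18 = 0.0378
Other: 0.3 (unchanged)
Relative clearance = 0.1225 + 0.0378 + 0.3 = 0.4603.
Dividing the baseline by the relative clearance: 35 / 0.4603 = 76 μmol/L.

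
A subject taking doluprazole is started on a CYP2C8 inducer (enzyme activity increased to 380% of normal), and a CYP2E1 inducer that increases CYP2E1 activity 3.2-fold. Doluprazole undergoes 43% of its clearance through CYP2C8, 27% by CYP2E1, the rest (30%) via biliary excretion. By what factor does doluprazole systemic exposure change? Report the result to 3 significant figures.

CYP2C8: 0.43 × 3.8 = 1.634
CYP2E1: 0.27 × 3.2 = 0.864
Other: 0.3 (unchanged)
New clearance relative to baseline: 1.634 + 0.864 + 0.3 = 2.798.
Because systemic exposure varies inversely with clearance, the combined effect is 1 / 2.798 = 0.357.

0.357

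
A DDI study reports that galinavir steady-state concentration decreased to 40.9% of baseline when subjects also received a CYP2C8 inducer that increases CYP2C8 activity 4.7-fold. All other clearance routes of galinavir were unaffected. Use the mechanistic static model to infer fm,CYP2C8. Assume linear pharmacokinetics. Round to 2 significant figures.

0.39

Let x = fm,CYP2C8. Because steady-state concentration ∝ 1/CL, relative clearance rose to 1/0.409 = 2.445.
Only the CYP2C8 route changed, so 2.445 = x·4.7 + (1 − x), giving x = 0.39.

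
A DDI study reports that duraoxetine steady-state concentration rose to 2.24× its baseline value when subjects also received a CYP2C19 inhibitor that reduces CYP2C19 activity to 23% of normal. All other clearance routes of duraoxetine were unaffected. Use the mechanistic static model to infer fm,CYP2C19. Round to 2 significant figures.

0.72

Write x for the fraction cleared via CYP2C19. The observed steady-state concentration change means clearance fell to 1/2.24 = 0.4464 of baseline.
Only the CYP2C19 route changed, so 0.4464 = x·0.23 + (1 − x), giving x = 0.72.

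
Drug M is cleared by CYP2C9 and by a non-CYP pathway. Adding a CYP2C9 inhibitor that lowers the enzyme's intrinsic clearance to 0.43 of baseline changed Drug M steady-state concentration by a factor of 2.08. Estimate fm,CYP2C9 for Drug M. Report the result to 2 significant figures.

0.91

CL'/CL = 1 / 2.08 = 0.4808
0.43·fm + (1 − fm) = 0.4808
fm = (0.4808 − 1) / (0.43 − 1) = 0.91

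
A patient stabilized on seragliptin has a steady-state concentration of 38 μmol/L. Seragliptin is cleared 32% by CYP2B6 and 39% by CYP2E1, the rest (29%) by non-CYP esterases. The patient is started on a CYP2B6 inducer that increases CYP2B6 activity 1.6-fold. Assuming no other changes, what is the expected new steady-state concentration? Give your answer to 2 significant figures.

32 μmol/L

CYP2B6: 0.32 × 1.6 = 0.512
CYP2E1: 0.39 (unchanged)
Other: 0.29 (unchanged)
CL_new/CL_old = 0.512 + 0.39 + 0.29 = 1.192.
With dosing unchanged, steady-state concentration scales as 1/CL: 38 / 1.192 = 32 μmol/L.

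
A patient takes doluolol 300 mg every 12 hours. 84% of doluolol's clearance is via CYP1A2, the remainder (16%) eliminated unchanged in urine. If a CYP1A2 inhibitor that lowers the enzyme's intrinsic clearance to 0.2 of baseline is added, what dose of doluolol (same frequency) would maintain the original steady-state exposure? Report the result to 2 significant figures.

98 mg

The CYP1A2 pathway (84% of clearance) is reduced to 0.2× activity: 0.84 × 0.2 = 0.168.
The remaining 16% of clearance is unaffected.
CL_new/CL_old = 0.168 + 0.16 = 0.328.
Css,avg = (dose rate)/CL, so holding Css fixed requires dose ∝ CL: 300 × 0.328 = 98 mg.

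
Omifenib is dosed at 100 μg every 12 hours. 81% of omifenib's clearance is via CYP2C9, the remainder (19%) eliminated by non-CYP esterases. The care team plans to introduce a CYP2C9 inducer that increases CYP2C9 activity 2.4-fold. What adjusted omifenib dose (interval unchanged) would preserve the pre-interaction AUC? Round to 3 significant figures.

213 μg

CYP2C9: 0.81 × 2.4 = 1.944
Other: 0.19 (unchanged)
New clearance relative to baseline: 1.944 + 0.19 = 2.134.
To maintain the same steady-state level, dose must scale with clearance: new dose = 100 × 2.134 = 213 μg.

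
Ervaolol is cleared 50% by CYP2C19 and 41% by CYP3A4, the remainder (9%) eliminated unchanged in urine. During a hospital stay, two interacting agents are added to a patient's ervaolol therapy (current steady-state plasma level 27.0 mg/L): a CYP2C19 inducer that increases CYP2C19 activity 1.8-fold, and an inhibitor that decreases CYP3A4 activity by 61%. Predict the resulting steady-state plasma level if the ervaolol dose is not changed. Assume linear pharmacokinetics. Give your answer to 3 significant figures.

The CYP2C19 pathway (50% of clearance) is boosted to 1.8× activity: 0.5 × 1.8 = 0.9.
The CYP3A4 pathway (41% of clearance) falls to 0.39× activity: 0.41 × 0.39 = 0.1599.
The remaining 9% of clearance is unaffected.
New clearance relative to baseline: 0.9 + 0.1599 + 0.09 = 1.1499.
New steady-state plasma level = 27.0 / 1.1499 = 23.5 mg/L (concentration scales inversely with clearance).

23.5 mg/L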